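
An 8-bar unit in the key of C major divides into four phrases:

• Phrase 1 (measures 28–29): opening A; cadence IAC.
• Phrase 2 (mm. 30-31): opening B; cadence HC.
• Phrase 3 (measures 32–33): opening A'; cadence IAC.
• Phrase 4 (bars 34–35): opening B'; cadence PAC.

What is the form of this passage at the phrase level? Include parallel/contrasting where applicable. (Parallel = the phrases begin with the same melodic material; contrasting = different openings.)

Four phrases in two halves: the first half (bars 28–31) ends with a half cadence, the second (mm. 32–35) with a perfect authentic cadence — a large antecedent–consequent pair, i.e. a double period.
Phrase 3 begins with the same material as phrase 1, making it parallel.

parallel double period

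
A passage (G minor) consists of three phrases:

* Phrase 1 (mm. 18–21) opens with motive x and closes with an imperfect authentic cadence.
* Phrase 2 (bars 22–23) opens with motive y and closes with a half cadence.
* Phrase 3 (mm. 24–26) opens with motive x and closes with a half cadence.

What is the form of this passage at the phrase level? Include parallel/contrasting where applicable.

phrase group

The final phrase closes with a half cadence, which is not stronger than the preceding half cadence; the 3 phrases lack an overall antecedent–consequent design and so form a phrase group.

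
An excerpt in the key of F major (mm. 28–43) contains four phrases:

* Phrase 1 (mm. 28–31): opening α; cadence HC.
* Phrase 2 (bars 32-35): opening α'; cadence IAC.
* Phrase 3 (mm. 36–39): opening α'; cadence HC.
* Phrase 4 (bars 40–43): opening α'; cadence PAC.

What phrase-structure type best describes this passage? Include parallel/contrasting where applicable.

Four phrases in two halves: the first half (measures 28–35) ends with an imperfect authentic cadence, the second (bars 36–43) with a perfect authentic cadence — a large antecedent–consequent pair, i.e. a double period.
Phrase 3 begins with the same material as phrase 1, making it parallel.

parallel double period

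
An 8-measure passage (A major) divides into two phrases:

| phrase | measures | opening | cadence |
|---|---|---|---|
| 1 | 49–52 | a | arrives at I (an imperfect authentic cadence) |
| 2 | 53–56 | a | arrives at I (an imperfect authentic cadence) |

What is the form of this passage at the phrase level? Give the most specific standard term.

repeated phrase

Both phrases have the same opening (a) and the same cadence (imperfect authentic cadence): the second is a restatement, not a consequent, so this is a repeated phrase rather than a period.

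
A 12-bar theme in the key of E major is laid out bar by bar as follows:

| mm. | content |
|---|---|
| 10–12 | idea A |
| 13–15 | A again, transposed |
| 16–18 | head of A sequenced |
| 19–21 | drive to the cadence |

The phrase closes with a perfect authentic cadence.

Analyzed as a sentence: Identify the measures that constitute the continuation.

measures 16–21

After the presentation (measures 10–15), the continuation covers the fragmentation through the cadence: bars 16–21.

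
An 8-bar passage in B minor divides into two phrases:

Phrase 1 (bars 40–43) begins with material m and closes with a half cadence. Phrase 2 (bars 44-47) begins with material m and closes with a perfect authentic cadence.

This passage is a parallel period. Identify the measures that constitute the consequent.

measures 44–47

The antecedent is the phrase ending with the weaker cadence (half cadence, phrase 1) and the consequent the one ending more conclusively (perfect authentic cadence, phrase 2); the consequent is mm. 44–47.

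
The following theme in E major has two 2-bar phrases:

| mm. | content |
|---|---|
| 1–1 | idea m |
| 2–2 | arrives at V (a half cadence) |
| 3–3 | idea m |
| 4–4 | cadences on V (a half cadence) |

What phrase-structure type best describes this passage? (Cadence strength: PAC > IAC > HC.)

repeated phrase

Both phrases have the same opening (m) and the same cadence (half cadence): the second is a restatement, not a consequent, so this is a repeated phrase rather than a period.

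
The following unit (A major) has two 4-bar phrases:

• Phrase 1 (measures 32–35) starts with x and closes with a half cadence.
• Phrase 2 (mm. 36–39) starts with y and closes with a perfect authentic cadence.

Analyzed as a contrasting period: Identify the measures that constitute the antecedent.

The antecedent is the phrase ending with the weaker cadence (half cadence, phrase 1) and the consequent the one ending more conclusively (perfect authentic cadence, phrase 2); the antecedent is measures 32-35.

measures 32–35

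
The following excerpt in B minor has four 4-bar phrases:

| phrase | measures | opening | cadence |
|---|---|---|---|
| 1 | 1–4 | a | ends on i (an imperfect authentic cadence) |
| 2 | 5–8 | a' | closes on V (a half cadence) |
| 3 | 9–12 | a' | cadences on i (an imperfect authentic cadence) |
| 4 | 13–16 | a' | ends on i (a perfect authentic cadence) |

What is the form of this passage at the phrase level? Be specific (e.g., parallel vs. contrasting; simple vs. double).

Four phrases in two halves: the first half (measures 1-8) ends with a half cadence, the second (bars 9-16) with a perfect authentic cadence — a large antecedent–consequent pair, i.e. a double period.
Phrase 3 begins with the same material as phrase 1, making it parallel.

parallel double period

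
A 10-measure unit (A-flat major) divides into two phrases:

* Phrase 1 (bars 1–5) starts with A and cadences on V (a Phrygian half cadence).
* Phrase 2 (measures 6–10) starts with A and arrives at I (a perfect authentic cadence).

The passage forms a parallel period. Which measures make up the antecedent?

The phrase ending with the weaker cadence (Phrygian half cadence) is the antecedent; the one ending more conclusively (perfect authentic cadence) is the consequent. The antecedent is measures 1–5.

measures 1–5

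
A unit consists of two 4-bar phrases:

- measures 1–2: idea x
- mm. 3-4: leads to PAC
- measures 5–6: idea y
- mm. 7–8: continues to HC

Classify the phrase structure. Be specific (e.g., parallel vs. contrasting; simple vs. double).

phrase group

The second phrase closes with a half cadence, which is not stronger than the first phrase's perfect authentic cadence; without a weak→strong cadential pair there is no antecedent–consequent relationship, so this is a phrase group rather than a period.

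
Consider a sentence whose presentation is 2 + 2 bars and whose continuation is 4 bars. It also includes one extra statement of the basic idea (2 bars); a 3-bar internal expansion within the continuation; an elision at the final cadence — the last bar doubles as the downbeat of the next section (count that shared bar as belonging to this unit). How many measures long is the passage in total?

Basic sentence: 2 + 2 + 4 = 8 bars.
8 (basic form) + 2 (extra statement) + 3 (internal expansion) = 13.
The elision shares a bar with the next section but does not change this unit's count.

13 measures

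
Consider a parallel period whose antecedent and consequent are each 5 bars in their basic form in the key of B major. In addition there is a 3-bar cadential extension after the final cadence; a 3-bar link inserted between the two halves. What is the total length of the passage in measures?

Basic parallel period: 5 + 5 = 10 bars.
10 (basic form) + 3 (cadential extension) + 3 (link) = 16.

16 measures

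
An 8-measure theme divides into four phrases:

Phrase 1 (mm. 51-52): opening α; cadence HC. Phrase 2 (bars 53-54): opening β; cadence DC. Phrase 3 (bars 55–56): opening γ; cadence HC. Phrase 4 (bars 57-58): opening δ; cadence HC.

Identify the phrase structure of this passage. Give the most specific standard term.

phrase group

Phrase 4 ends with a half cadence, no stronger than phrase 2's deceptive cadence, so the four phrases do not form a double period; nor do phrases 3–4 duplicate 1–2, so it is not a repeated period. With no phrase reaching a conclusive cadence, the passage is a phrase group.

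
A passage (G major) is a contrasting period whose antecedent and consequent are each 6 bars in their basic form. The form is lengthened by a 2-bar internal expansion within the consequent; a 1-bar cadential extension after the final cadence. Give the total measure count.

Basic contrasting period: 6 + 6 = 12 bars.
12 (basic form) + 2 (internal expansion) + 1 (cadential extension) = 15.

15 measures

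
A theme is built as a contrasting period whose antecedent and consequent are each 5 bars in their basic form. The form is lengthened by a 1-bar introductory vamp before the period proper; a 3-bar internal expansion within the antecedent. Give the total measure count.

14 measures

Basic contrasting period: 5 + 5 = 10 bars.
10 (basic form) + 1 (introduction) + 3 (internal expansion) = 14.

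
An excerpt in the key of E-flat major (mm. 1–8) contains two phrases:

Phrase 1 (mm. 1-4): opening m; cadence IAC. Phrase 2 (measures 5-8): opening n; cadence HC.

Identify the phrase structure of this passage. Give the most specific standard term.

The second phrase closes with a half cadence, which is not stronger than the first phrase's imperfect authentic cadence; without a weak→strong cadential pair there is no antecedent–consequent relationship, so this is a phrase group rather than a period.

phrase group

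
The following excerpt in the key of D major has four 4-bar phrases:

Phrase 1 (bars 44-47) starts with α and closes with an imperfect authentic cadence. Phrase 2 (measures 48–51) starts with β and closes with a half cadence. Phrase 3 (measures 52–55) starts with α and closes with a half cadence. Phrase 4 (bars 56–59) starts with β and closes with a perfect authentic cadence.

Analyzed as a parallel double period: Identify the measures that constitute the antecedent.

measures 44–51

In a double period the four phrases pair into a large antecedent (phrases 1–2, ending half cadence) and a large consequent (phrases 3–4, ending perfect authentic cadence). The antecedent spans mm. 44–51.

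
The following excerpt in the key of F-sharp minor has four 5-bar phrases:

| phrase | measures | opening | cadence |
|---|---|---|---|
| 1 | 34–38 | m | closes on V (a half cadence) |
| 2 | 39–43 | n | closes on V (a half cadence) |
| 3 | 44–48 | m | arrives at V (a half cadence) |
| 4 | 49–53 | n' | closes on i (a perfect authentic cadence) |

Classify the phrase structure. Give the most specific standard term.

parallel double period

Four phrases in two halves: the first half (mm. 34–43) ends with a half cadence, the second (measures 44-53) with a perfect authentic cadence — a large antecedent–consequent pair, i.e. a double period.
Phrase 3 begins with the same material as phrase 1, making it parallel.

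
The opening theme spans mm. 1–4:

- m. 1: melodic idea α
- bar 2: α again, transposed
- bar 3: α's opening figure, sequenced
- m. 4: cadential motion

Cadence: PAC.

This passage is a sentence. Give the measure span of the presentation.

The presentation of a sentence is the basic idea (bar 1) plus its repetition (measure 2); the presentation is therefore mm. 1–2.

measures 1–2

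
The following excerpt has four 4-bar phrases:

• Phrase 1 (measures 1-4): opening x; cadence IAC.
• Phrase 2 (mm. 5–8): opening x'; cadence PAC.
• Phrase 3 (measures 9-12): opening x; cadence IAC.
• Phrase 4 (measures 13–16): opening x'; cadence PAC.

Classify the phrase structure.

repeated period

The cadence pattern IAC–PAC–IAC–PAC is weak–strong twice, and phrases 3–4 restate phrases 1–2: a period heard twice, not a double period (which would end weakly at phrase 2).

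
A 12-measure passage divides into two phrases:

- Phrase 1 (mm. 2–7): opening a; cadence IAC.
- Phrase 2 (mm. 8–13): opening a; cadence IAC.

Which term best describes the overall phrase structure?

repeated phrase

Both phrases have the same opening (a) and the same cadence (imperfect authentic cadence): the second is a restatement, not a consequent, so this is a repeated phrase rather than a period.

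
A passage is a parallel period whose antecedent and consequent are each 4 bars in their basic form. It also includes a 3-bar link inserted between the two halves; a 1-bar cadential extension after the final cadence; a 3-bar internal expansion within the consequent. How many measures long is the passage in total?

15 measures

Basic parallel period: 4 + 4 = 8 bars.
8 (basic form) + 3 (link) + 1 (cadential extension) + 3 (internal expansion) = 15.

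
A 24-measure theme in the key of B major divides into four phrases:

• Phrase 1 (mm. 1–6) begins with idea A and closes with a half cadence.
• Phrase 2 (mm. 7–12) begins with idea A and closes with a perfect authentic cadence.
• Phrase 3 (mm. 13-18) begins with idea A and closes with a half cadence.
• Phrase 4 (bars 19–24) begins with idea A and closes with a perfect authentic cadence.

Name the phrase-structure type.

The cadence pattern HC–PAC–HC–PAC is weak–strong twice, and phrases 3–4 restate phrases 1–2: a period heard twice, not a double period (which would end weakly at phrase 2).

repeated period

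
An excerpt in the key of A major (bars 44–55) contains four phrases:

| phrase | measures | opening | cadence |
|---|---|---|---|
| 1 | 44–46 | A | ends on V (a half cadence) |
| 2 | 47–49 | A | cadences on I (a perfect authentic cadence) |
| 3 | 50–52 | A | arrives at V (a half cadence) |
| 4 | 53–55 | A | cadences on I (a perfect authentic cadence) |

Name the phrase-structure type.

repeated period

The cadence pattern HC–PAC–HC–PAC is weak–strong twice, and phrases 3–4 restate phrases 1–2: a period heard twice, not a double period (which would end weakly at phrase 2).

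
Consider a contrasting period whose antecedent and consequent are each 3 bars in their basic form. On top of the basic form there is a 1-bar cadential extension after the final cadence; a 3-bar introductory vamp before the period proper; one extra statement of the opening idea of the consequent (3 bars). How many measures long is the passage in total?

13 measures

Basic contrasting period: 3 + 3 = 6 bars.
6 (basic form) + 1 (cadential extension) + 3 (introduction) + 3 (extra statement) = 13.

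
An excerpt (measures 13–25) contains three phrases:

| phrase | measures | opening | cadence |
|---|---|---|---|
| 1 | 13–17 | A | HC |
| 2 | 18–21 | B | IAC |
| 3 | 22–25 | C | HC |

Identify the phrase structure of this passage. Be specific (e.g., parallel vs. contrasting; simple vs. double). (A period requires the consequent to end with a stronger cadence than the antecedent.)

phrase group

The final phrase closes with a half cadence, which is not stronger than the preceding imperfect authentic cadence; the 3 phrases lack an overall antecedent–consequent design and so form a phrase group.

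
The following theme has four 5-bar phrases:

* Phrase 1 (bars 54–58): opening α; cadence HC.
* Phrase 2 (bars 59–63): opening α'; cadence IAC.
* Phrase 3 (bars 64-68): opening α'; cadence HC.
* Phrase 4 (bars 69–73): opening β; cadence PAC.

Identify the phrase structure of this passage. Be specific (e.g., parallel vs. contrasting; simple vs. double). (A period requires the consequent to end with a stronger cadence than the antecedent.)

Four phrases in two halves: the first half (measures 54–63) ends with an imperfect authentic cadence, the second (mm. 64–73) with a perfect authentic cadence — a large antecedent–consequent pair, i.e. a double period.
Phrase 3 begins with the same material as phrase 1, making it parallel.

parallel double period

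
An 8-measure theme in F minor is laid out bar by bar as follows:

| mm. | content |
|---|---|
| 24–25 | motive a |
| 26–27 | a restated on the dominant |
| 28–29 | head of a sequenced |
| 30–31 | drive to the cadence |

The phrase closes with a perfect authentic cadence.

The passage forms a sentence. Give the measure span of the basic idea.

measures 24–25

The presentation of a sentence is the basic idea (mm. 24–25) plus its repetition (mm. 26-27); the basic idea is therefore bars 24–25.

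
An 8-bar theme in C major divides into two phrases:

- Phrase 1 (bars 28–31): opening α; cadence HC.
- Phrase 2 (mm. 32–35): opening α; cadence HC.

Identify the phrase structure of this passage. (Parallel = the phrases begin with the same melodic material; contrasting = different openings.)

repeated phrase

Both phrases have the same opening (α) and the same cadence (half cadence): the second is a restatement, not a consequent, so this is a repeated phrase rather than a period.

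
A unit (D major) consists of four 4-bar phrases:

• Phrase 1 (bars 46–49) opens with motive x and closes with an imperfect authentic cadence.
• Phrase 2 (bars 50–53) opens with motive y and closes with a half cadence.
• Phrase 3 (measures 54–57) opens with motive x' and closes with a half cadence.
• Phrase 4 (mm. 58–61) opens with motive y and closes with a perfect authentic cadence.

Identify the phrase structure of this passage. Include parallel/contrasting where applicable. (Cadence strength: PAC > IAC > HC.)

parallel double period

Four phrases in two halves: the first half (measures 46-53) ends with a half cadence, the second (bars 54-61) with a perfect authentic cadence — a large antecedent–consequent pair, i.e. a double period.
Phrase 3 begins with the same material as phrase 1, making it parallel.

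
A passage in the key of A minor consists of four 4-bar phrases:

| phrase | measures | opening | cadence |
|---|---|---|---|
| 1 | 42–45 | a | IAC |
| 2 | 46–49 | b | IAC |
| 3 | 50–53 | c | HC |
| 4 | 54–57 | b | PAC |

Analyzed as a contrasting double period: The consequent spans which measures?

In a double period the four phrases pair into a large antecedent (phrases 1–2, ending imperfect authentic cadence) and a large consequent (phrases 3–4, ending perfect authentic cadence). The consequent spans mm. 50–57.

measures 50–57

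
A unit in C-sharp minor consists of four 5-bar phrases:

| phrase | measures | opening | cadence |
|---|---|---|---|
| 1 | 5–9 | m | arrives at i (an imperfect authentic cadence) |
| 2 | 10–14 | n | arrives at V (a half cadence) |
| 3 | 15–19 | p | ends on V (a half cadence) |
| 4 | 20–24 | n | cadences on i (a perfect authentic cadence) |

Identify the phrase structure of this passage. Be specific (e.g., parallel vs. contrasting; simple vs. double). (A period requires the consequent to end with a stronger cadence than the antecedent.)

Four phrases in two halves: the first half (mm. 5–14) ends with a half cadence, the second (measures 15–24) with a perfect authentic cadence — a large antecedent–consequent pair, i.e. a double period.
Phrase 3 begins with different material from phrase 1, making it contrasting.

contrasting double period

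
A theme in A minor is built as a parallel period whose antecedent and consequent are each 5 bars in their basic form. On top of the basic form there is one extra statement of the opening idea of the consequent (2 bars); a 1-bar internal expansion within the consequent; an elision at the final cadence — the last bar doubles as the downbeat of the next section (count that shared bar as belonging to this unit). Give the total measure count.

Basic parallel period: 5 + 5 = 10 bars.
10 (basic form) + 2 (extra statement) + 1 (internal expansion) = 13.
The elision shares a bar with the next section but does not change this unit's count.

13 measures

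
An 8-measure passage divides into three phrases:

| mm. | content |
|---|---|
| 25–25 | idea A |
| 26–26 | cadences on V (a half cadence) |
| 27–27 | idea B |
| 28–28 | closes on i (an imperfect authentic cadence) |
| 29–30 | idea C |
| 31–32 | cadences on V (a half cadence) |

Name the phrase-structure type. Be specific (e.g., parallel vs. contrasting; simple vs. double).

phrase group

The final phrase closes with a half cadence, which is not stronger than the preceding imperfect authentic cadence; the 3 phrases lack an overall antecedent–consequent design and so form a phrase group.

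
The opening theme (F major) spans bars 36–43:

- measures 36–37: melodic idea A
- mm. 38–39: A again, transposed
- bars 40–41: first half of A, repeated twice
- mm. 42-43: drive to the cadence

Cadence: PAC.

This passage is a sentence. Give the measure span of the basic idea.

The presentation of a sentence is the basic idea (mm. 36–37) plus its repetition (bars 38-39); the basic idea is therefore mm. 36–37.

measures 36–37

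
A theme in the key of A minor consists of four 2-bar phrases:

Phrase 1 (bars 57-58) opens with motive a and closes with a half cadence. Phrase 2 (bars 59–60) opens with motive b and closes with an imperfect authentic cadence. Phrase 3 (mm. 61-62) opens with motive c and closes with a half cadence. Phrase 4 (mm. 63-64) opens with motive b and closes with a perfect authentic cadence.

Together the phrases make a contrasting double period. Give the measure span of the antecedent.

In a double period the first pair of phrases (ending imperfect authentic cadence) is the large antecedent and the second pair (ending perfect authentic cadence) is the large consequent; the antecedent is measures 57–60.

measures 57–60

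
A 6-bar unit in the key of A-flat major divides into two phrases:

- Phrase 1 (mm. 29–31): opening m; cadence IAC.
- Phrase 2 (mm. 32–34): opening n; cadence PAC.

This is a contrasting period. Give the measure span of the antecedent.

measures 29–31

The phrase ending with the weaker cadence (imperfect authentic cadence) is the antecedent; the one ending more conclusively (perfect authentic cadence) is the consequent. The antecedent is measures 29–31.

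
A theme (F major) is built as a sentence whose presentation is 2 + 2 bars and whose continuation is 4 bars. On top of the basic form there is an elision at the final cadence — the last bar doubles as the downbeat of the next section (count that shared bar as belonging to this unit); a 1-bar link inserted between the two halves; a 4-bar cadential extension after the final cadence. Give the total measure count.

13 measures

Basic sentence: 2 + 2 + 4 = 8 bars.
8 (basic form) + 1 (link) + 4 (cadential extension) = 13.
The elision shares a bar with the next section but does not change this unit's count.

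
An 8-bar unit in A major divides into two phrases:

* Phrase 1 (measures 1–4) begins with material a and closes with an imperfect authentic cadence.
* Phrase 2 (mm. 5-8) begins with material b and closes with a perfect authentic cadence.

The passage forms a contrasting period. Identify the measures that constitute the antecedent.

measures 1–4

The antecedent is the phrase ending with the weaker cadence (imperfect authentic cadence, phrase 1) and the consequent the one ending more conclusively (perfect authentic cadence, phrase 2); the antecedent is mm. 1–4.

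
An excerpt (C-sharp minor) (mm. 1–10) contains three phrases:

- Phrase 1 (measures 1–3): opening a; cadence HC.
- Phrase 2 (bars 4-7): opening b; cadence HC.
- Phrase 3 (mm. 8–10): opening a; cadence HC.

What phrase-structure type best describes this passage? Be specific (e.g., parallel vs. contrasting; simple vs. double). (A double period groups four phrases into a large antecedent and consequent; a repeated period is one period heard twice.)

phrase group

The final phrase closes with a half cadence, which is not stronger than the preceding half cadence; the 3 phrases lack an overall antecedent–consequent design and so form a phrase group.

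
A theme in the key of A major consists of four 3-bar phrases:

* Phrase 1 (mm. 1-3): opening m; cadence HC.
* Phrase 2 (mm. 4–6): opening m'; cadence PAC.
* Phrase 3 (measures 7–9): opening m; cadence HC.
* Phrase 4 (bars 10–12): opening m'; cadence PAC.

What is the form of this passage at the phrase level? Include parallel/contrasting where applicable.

repeated period

The cadence pattern HC–PAC–HC–PAC is weak–strong twice, and phrases 3–4 restate phrases 1–2: a period heard twice, not a double period (which would end weakly at phrase 2).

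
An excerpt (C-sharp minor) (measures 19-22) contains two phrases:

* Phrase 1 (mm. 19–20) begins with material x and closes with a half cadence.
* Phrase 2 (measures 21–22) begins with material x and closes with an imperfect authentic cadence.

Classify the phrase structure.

parallel period

Phrase 1 ends with a half cadence (weaker) and phrase 2 with an imperfect authentic cadence (stronger): antecedent + consequent = a period.
The two phrases open with the same material (x / x), so the period is parallel.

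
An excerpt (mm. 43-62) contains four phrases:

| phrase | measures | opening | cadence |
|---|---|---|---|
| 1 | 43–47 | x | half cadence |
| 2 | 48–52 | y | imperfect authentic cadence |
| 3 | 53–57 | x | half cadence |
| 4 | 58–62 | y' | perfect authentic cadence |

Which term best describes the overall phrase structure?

Four phrases in two halves: the first half (mm. 43–52) ends with an imperfect authentic cadence, the second (bars 53–62) with a perfect authentic cadence — a large antecedent–consequent pair, i.e. a double period.
Phrase 3 begins with the same material as phrase 1, making it parallel.

parallel double period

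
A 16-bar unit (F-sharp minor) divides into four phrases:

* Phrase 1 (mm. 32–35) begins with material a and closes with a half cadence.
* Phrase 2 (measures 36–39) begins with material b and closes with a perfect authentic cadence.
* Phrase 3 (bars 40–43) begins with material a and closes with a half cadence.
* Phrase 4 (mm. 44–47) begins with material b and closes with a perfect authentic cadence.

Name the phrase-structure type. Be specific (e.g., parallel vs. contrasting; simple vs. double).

The cadence pattern HC–PAC–HC–PAC is weak–strong twice, and phrases 3–4 restate phrases 1–2: a period heard twice, not a double period (which would end weakly at phrase 2).

repeated period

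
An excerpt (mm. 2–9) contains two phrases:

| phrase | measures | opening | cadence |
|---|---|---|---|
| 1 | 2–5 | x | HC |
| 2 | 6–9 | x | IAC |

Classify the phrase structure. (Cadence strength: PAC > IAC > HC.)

parallel period

Phrase 1 ends with a half cadence (weaker) and phrase 2 with an imperfect authentic cadence (stronger): antecedent + consequent = a period.
The two phrases open with the same material (x / x), so the period is parallel.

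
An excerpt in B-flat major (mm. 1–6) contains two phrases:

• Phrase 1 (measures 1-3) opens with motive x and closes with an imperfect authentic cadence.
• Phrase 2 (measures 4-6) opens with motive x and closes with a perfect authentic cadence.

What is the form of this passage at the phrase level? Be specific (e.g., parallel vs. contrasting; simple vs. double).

parallel period

Phrase 1 ends with an imperfect authentic cadence (weaker) and phrase 2 with a perfect authentic cadence (stronger): antecedent + consequent = a period.
The two phrases open with the same material (x / x), so the period is parallel.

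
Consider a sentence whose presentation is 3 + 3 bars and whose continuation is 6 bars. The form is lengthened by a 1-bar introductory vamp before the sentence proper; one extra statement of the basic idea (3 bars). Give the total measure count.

16 measures

Basic sentence: 3 + 3 + 6 = 12 bars.
12 (basic form) + 1 (introduction) + 3 (extra statement) = 16.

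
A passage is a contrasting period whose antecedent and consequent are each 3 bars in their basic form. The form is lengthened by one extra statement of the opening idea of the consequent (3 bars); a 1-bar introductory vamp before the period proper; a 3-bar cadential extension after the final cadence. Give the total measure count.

13 measures

Basic contrasting period: 3 + 3 = 6 bars.
6 (basic form) + 3 (extra statement) + 1 (introduction) + 3 (cadential extension) = 13.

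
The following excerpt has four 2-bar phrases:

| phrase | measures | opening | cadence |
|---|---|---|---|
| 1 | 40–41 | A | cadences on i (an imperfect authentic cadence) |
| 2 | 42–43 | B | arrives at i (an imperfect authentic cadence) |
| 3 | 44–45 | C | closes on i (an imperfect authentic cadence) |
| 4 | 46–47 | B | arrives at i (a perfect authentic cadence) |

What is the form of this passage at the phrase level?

contrasting double period

Four phrases in two halves: the first half (measures 40–43) ends with an imperfect authentic cadence, the second (bars 44–47) with a perfect authentic cadence — a large antecedent–consequent pair, i.e. a double period.
Phrase 3 begins with different material from phrase 1, making it contrasting.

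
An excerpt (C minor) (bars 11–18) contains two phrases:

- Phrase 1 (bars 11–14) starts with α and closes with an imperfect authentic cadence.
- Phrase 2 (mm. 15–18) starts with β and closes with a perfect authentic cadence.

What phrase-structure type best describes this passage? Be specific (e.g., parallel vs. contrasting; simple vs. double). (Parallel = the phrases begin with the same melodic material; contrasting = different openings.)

Phrase 1 ends with an imperfect authentic cadence (weaker) and phrase 2 with a perfect authentic cadence (stronger): antecedent + consequent = a period.
The two phrases open with different material (α / β), so the period is contrasting.

contrasting period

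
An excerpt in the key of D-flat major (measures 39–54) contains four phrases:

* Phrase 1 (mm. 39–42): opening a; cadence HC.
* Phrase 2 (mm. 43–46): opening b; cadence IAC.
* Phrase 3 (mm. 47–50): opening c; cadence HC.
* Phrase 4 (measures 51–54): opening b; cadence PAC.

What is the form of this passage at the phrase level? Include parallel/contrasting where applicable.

contrasting double period

Four phrases in two halves: the first half (mm. 39-46) ends with an imperfect authentic cadence, the second (bars 47–54) with a perfect authentic cadence — a large antecedent–consequent pair, i.e. a double period.
Phrase 3 begins with different material from phrase 1, making it contrasting.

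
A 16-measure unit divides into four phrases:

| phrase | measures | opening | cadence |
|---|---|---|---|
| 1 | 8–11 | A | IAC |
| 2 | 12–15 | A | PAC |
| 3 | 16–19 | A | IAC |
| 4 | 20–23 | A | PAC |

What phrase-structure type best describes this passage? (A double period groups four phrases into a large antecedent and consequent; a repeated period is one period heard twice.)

repeated period

The cadence pattern IAC–PAC–IAC–PAC is weak–strong twice, and phrases 3–4 restate phrases 1–2: a period heard twice, not a double period (which would end weakly at phrase 2).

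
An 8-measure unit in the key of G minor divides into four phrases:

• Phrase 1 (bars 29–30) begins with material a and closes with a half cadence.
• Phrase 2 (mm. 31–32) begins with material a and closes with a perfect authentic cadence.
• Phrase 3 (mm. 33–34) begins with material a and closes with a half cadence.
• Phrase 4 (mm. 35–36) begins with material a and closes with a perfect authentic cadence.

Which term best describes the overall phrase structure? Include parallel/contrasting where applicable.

The cadence pattern HC–PAC–HC–PAC is weak–strong twice, and phrases 3–4 restate phrases 1–2: a period heard twice, not a double period (which would end weakly at phrase 2).

repeated period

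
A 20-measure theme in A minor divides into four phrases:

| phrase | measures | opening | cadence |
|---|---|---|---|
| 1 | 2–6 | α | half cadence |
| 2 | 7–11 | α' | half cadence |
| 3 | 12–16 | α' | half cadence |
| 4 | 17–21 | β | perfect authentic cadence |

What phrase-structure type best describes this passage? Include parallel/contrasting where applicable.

Four phrases in two halves: the first half (mm. 2–11) ends with a half cadence, the second (mm. 12–21) with a perfect authentic cadence — a large antecedent–consequent pair, i.e. a double period.
Phrase 3 begins with the same material as phrase 1, making it parallel.

parallel double period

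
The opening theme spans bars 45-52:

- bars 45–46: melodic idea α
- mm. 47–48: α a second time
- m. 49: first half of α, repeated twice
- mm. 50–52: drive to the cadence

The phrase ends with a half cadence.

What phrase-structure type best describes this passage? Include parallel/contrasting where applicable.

sentence

Basic idea (bars 45-46) + its repetition (mm. 47–48) form the presentation; fragmentation and cadence (mm. 49–52) form the continuation — the 8-bar whole is a sentence.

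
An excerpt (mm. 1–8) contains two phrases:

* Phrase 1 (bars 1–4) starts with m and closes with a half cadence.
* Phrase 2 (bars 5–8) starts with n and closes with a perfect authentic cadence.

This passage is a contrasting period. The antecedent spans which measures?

measures 1–4

The antecedent is the phrase ending with the weaker cadence (half cadence, phrase 1) and the consequent the one ending more conclusively (perfect authentic cadence, phrase 2); the antecedent is mm. 1–4.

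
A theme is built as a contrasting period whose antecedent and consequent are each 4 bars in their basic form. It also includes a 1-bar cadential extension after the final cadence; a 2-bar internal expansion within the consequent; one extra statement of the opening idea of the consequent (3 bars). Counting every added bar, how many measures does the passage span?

14 measures

Basic contrasting period: 4 + 4 = 8 bars.
8 (basic form) + 1 (cadential extension) + 2 (internal expansion) + 3 (extra statement) = 14.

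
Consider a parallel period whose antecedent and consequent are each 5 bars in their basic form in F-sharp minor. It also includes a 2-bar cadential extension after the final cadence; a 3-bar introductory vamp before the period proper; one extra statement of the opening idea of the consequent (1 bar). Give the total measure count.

16 measures

Basic parallel period: 5 + 5 = 10 bars.
10 (basic form) + 2 (cadential extension) + 3 (introduction) + 1 (extra statement) = 16.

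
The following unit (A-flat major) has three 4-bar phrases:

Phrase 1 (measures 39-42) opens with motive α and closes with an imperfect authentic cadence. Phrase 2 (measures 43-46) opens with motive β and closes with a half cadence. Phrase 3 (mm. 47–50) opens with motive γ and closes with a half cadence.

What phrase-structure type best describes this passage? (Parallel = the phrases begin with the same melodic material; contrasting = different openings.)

The final phrase closes with a half cadence, which is not stronger than the preceding half cadence; the 3 phrases lack an overall antecedent–consequent design and so form a phrase group.

phrase group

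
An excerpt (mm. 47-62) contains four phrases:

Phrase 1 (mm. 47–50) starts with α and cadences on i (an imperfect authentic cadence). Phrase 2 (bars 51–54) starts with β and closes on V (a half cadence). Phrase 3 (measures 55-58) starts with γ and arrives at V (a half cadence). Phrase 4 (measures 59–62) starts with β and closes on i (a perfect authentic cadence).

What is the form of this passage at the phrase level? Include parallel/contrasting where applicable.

contrasting double period

Four phrases in two halves: the first half (bars 47–54) ends with a half cadence, the second (mm. 55–62) with a perfect authentic cadence — a large antecedent–consequent pair, i.e. a double period.
Phrase 3 begins with different material from phrase 1, making it contrasting.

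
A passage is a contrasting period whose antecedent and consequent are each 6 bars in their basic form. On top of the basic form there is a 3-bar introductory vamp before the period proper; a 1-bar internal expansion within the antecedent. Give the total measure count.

Basic contrasting period: 6 + 6 = 12 bars.
12 (basic form) + 3 (introduction) + 1 (internal expansion) = 16.

16 measures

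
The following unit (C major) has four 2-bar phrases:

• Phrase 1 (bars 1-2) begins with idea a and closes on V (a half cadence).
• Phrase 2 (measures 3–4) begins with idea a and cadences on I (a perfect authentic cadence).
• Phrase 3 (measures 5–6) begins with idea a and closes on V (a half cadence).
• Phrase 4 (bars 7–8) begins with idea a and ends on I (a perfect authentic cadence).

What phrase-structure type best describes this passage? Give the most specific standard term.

The cadence pattern HC–PAC–HC–PAC is weak–strong twice, and phrases 3–4 restate phrases 1–2: a period heard twice, not a double period (which would end weakly at phrase 2).

repeated period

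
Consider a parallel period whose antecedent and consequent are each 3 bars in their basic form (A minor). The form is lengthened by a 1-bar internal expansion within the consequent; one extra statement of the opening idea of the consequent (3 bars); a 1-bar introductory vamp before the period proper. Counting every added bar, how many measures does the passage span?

Basic parallel period: 3 + 3 = 6 bars.
6 (basic form) + 1 (internal expansion) + 3 (extra statement) + 1 (introduction) = 11.

11 measures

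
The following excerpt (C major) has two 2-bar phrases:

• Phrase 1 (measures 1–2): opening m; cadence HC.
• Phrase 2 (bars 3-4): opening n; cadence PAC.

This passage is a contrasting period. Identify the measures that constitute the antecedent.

measures 1–2

The antecedent is the phrase ending with the weaker cadence (half cadence, phrase 1) and the consequent the one ending more conclusively (perfect authentic cadence, phrase 2); the antecedent is mm. 1-2.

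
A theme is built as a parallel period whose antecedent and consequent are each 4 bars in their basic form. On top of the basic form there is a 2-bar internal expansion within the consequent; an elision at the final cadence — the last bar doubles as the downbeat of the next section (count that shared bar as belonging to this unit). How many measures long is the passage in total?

Basic parallel period: 4 + 4 = 8 bars.
8 (basic form) + 2 (internal expansion) = 10.
The elision shares a bar with the next section but does not change this unit's count.

10 measures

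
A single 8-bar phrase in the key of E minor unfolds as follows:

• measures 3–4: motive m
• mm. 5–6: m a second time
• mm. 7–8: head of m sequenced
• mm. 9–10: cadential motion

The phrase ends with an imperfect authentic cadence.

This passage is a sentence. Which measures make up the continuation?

After the presentation (mm. 3–6), the continuation covers the fragmentation through the cadence: mm. 7–10.

measures 7–10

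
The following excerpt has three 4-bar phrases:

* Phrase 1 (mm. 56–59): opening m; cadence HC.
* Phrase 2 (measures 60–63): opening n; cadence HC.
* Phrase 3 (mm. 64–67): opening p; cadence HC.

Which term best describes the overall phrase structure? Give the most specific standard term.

The final phrase closes with a half cadence, which is not stronger than the preceding half cadence; the 3 phrases lack an overall antecedent–consequent design and so form a phrase group.

phrase group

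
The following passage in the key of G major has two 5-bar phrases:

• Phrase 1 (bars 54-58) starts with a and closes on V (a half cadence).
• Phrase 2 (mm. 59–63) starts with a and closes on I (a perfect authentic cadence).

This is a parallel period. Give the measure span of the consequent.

measures 59–63

The phrase ending with the weaker cadence (half cadence) is the antecedent; the one ending more conclusively (perfect authentic cadence) is the consequent. The consequent is measures 59–63.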